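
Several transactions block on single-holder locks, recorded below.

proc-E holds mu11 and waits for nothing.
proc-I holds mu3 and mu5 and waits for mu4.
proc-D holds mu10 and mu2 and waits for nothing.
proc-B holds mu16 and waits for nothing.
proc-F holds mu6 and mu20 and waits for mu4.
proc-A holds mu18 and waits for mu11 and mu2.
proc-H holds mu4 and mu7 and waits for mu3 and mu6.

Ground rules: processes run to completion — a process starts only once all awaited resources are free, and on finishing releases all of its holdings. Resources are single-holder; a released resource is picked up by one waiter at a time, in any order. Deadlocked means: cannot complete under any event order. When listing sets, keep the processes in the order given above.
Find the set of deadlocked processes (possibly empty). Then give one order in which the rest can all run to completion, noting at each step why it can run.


Deadlocked: proc-I, proc-F and proc-H.
Key observation: the loop proc-I -> proc-H -> proc-I blocks itself forever; proc-F is caught in further circular waits.
A valid finishing order for the others: proc-D, proc-E, proc-A, proc-B.
Walking it through:
  proc-D: no waits; runs immediately, freeing mu10 and mu2
  proc-E: no waits; runs immediately, freeing mu11
  proc-A: everything it awaited (mu11 and mu2) is free; runs, freeing mu18
  proc-B: no waits; runs immediately, freeing mu16


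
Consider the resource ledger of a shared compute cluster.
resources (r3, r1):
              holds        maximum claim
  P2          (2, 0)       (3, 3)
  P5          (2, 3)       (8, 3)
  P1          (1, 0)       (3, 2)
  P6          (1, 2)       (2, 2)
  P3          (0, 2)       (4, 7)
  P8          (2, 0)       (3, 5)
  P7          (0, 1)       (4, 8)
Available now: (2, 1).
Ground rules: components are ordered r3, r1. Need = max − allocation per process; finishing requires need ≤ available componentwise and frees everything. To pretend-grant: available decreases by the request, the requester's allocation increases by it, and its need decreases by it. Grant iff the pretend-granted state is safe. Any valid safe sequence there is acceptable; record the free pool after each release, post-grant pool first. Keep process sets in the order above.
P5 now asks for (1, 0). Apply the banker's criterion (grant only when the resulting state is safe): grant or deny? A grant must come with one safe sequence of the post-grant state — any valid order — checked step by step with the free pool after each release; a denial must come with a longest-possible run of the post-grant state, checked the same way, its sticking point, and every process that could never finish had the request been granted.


GRANT: granting preserves safety; a valid post-grant sequence is P6, P1, P2, P5, P8, P3, P7.
Key observation: (1, 1) free after granting still covers P6 first, and each release covers the next.
Verifying the post-grant state step by step:
  pool = (1, 1)
  P6: need (1, 0) fits (1, 1); releases (1, 2), pool now (2, 3)
  P1: need (2, 2) fits (2, 3); releases (1, 0), pool now (3, 3)
  P2: need (1, 3) fits (3, 3); releases (2, 0), pool now (5, 3)
  P5: need (5, 0) fits (5, 3); releases (3, 3), pool now (8, 6)
  P8: need (1, 5) fits (8, 6); releases (2, 0), pool now (10, 6)
  P3: need (4, 5) fits (10, 6); releases (0, 2), pool now (10, 8)
  P7: need (4, 7) fits (10, 8); releases (0, 1), pool now (10, 9)


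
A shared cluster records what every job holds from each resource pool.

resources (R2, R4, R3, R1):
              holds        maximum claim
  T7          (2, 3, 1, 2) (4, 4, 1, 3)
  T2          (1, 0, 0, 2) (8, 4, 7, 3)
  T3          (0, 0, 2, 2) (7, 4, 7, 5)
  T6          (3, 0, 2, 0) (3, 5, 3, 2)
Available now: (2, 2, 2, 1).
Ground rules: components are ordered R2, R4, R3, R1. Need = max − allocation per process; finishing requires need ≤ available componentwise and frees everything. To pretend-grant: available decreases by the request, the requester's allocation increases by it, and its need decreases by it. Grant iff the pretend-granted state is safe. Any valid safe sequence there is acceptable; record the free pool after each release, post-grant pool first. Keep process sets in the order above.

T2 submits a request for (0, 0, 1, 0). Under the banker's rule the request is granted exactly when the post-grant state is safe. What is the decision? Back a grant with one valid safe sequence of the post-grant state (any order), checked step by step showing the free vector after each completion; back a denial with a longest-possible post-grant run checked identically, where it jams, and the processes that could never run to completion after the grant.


DENY — the pretend-granted state is unsafe.
Key observation: R3 is the bottleneck — with T7, T6 done the pool holds (7, 5, 4, 3), short of every remaining need.
After a pretend grant, a maximal execution: T7, T6 — then nothing else fits. Walking it through:
  pool = (2, 2, 1, 1)
  T7 needs (2, 1, 0, 1) <= (2, 2, 1, 1) -> finishes; pool += (2, 3, 1, 2) = (4, 5, 2, 3)
  T6 needs (0, 5, 1, 2) <= (4, 5, 2, 3) -> finishes; pool += (3, 0, 2, 0) = (7, 5, 4, 3)
  blocked: T2 wants (7, 4, 6, 1), pool (7, 5, 4, 3) — not enough R3
  blocked: T3 wants (7, 4, 5, 3), pool (7, 5, 4, 3) — not enough R3
Had the request been granted, T2 and T3 could never finish.


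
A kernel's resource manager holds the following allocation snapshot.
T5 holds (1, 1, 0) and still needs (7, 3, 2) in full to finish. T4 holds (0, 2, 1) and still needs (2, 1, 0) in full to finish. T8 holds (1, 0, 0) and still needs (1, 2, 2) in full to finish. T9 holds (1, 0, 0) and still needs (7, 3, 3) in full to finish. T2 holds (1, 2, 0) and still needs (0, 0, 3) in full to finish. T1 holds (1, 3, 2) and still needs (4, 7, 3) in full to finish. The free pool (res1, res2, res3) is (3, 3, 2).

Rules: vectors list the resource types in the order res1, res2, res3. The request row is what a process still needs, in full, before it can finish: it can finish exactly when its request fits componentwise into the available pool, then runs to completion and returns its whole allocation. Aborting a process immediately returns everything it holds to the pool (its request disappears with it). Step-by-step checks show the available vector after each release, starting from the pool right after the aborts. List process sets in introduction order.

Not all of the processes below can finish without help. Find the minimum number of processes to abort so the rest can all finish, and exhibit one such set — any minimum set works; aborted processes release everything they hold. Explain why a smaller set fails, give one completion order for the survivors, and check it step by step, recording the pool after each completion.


Minimum abort set: T9.
Key observation: before aborting T9, T5 was permanently blocked — no order could ever run it; afterwards it completes at step 5.
No smaller set exists: with zero aborts the deadlock remains.
One survivor order: T4, T8, T2, T1, T5. Walking it through (post-abort pool first):
  pool = (4, 3, 2)
  run T4 (needs (2, 1, 0), free (4, 3, 2)); after release of (0, 2, 1) the pool is (4, 5, 3)
  run T8 (needs (1, 2, 2), free (4, 5, 3)); after release of (1, 0, 0) the pool is (5, 5, 3)
  run T2 (needs (0, 0, 3), free (5, 5, 3)); after release of (1, 2, 0) the pool is (6, 7, 3)
  run T1 (needs (4, 7, 3), free (6, 7, 3)); after release of (1, 3, 2) the pool is (7, 10, 5)
  run T5 (needs (7, 3, 2), free (7, 10, 5)); after release of (1, 1, 0) the pool is (8, 11, 5)


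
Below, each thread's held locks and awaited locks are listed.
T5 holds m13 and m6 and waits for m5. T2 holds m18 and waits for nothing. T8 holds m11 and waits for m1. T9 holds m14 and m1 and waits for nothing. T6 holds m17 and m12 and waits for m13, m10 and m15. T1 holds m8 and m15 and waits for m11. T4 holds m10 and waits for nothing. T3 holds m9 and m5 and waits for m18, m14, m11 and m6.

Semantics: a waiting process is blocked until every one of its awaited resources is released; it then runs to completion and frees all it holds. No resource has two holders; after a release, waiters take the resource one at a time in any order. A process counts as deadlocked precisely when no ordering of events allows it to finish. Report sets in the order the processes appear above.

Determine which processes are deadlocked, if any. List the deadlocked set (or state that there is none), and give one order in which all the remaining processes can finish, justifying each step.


Deadlocked: T5, T6 and T3.
Key observation: the loop T5 -> T3 -> T5 blocks itself forever; T6 waits into the deadlock from upstream.
A valid finishing order for the others: T9, T8, T2, T1, T4.
Walking it through:
  T9: no waits; runs immediately, freeing m14 and m1
  T8: everything it awaited (m1) is free; runs, freeing m11
  T2: no waits; runs immediately, freeing m18
  T1: everything it awaited (m11) is free; runs, freeing m8 and m15
  T4: no waits; runs immediately, freeing m10


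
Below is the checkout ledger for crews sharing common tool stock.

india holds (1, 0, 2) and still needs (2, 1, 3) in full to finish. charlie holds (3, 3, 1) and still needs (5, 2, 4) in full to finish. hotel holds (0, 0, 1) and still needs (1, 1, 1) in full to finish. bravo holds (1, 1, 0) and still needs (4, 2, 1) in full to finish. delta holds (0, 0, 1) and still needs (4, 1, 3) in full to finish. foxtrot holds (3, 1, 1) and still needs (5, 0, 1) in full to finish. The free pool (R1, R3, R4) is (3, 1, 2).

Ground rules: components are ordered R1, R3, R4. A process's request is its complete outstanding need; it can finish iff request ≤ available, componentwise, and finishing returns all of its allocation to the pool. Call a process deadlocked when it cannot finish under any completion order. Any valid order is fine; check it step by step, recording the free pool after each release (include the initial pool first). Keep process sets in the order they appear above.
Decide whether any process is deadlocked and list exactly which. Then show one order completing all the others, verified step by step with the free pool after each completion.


Deadlocked: charlie, bravo and foxtrot.
Key observation: after hotel, india, delta the pool peaks at (4, 1, 6), and each blocked process is short somewhere: charlie on R1, R3; bravo on R3; foxtrot on R1.
A valid finishing order for the others: hotel, india, delta. Step-by-step check:
  pool = (3, 1, 2)
  run hotel (needs (1, 1, 1), free (3, 1, 2)); after release of (0, 0, 1) the pool is (3, 1, 3)
  run india (needs (2, 1, 3), free (3, 1, 3)); after release of (1, 0, 2) the pool is (4, 1, 5)
  run delta (needs (4, 1, 3), free (4, 1, 5)); after release of (0, 0, 1) the pool is (4, 1, 6)
None of the blocked processes ever fits:
  blocked: charlie wants (5, 2, 4), pool (4, 1, 6) — not enough R1 and R3
  blocked: bravo wants (4, 2, 1), pool (4, 1, 6) — not enough R3
  blocked: foxtrot wants (5, 0, 1), pool (4, 1, 6) — not enough R1


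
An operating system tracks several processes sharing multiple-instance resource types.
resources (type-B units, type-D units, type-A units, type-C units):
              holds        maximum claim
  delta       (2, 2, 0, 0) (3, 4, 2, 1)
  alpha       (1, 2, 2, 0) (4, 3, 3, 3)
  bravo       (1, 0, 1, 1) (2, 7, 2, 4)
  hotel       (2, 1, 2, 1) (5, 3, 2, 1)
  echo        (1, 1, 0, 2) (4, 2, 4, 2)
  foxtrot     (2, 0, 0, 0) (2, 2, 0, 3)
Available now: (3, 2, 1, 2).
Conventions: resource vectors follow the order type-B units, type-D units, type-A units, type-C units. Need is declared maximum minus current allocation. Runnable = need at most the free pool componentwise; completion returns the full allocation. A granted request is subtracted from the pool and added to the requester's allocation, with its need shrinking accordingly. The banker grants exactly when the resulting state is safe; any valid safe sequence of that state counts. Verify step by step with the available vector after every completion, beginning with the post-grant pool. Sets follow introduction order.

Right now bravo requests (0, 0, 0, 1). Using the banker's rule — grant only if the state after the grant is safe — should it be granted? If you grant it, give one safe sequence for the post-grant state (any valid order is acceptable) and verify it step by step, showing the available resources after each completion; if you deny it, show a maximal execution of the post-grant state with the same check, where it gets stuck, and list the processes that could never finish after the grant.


DENY — the pretend-granted state is unsafe.
Key observation: after hotel, delta the pool peaks at (7, 5, 3, 2), and each blocked process is short somewhere: alpha on type-C units; bravo on type-D units; echo on type-A units; foxtrot on type-C units.
Pretend the grant happened; the run hotel, delta goes as far as possible. Check, step by step:
  pool = (3, 2, 1, 1)
  hotel: need (3, 2, 0, 0) fits (3, 2, 1, 1); releases (2, 1, 2, 1), pool now (5, 3, 3, 2)
  delta: need (1, 2, 2, 1) fits (5, 3, 3, 2); releases (2, 2, 0, 0), pool now (7, 5, 3, 2)
  alpha cannot run: need (3, 1, 1, 3) vs free (7, 5, 3, 2) (insufficient type-C units)
  bravo cannot run: need (1, 7, 1, 2) vs free (7, 5, 3, 2) (insufficient type-D units)
  echo cannot run: need (3, 1, 4, 0) vs free (7, 5, 3, 2) (insufficient type-A units)
  foxtrot cannot run: need (0, 2, 0, 3) vs free (7, 5, 3, 2) (insufficient type-C units)
Processes that could never finish after the grant: alpha, bravo, echo and foxtrot.


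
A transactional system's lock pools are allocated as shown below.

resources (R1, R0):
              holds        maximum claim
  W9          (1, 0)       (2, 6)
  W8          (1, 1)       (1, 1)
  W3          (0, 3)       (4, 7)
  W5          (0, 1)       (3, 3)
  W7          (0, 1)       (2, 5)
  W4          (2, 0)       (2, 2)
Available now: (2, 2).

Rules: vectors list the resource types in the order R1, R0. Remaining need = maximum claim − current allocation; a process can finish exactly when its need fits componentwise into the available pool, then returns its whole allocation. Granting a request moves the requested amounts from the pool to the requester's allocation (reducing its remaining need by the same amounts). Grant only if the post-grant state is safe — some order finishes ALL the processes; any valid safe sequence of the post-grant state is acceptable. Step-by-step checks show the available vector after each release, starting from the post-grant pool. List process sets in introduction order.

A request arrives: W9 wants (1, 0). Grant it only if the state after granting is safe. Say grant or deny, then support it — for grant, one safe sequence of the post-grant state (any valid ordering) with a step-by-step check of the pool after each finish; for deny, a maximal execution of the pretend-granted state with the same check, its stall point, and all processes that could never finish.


GRANT. The post-grant state is safe; one safe sequence: W4, W8, W5, W3, W9, W7.
Key observation: the transfer keeps a workable pool ((1, 2)); W4 starts the safe sequence.
Step-by-step check of the post-grant state:
  pool = (1, 2)
  W4: need (0, 2) fits (1, 2); releases (2, 0), pool now (3, 2)
  W8: need (0, 0) fits (3, 2); releases (1, 1), pool now (4, 3)
  W5: need (3, 2) fits (4, 3); releases (0, 1), pool now (4, 4)
  W3: need (4, 4) fits (4, 4); releases (0, 3), pool now (4, 7)
  W9: need (0, 6) fits (4, 7); releases (2, 0), pool now (6, 7)
  W7: need (2, 4) fits (6, 7); releases (0, 1), pool now (6, 8)


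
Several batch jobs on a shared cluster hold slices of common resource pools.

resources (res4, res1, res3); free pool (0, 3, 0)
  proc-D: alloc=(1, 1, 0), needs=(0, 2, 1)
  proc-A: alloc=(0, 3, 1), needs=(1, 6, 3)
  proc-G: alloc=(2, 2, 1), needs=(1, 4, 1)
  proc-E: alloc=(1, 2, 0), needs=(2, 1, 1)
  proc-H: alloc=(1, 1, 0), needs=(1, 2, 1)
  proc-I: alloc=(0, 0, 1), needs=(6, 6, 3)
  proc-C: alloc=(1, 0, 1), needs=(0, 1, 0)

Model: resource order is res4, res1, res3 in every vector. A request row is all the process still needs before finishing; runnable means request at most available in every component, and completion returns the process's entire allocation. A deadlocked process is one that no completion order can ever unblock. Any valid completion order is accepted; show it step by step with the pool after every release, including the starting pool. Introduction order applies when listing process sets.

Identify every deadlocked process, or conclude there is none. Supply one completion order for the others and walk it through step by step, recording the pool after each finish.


Deadlocked: proc-A and proc-I.
Key observation: the pool after proc-C, proc-D, proc-G, proc-E, proc-H is (6, 9, 2); every surviving request exceeds it in res3, so progress ends there.
A valid finishing order for the others: proc-C, proc-D, proc-G, proc-E, proc-H. Walking it through:
  pool = (0, 3, 0)
  proc-C: need (0, 1, 0) fits (0, 3, 0); releases (1, 0, 1), pool now (1, 3, 1)
  proc-D: need (0, 2, 1) fits (1, 3, 1); releases (1, 1, 0), pool now (2, 4, 1)
  proc-G: need (1, 4, 1) fits (2, 4, 1); releases (2, 2, 1), pool now (4, 6, 2)
  proc-E: need (2, 1, 1) fits (4, 6, 2); releases (1, 2, 0), pool now (5, 8, 2)
  proc-H: need (1, 2, 1) fits (5, 8, 2); releases (1, 1, 0), pool now (6, 9, 2)
None of the blocked processes ever fits:
  blocked: proc-A wants (1, 6, 3), pool (6, 9, 2) — not enough res3
  blocked: proc-I wants (6, 6, 3), pool (6, 9, 2) — not enough res3


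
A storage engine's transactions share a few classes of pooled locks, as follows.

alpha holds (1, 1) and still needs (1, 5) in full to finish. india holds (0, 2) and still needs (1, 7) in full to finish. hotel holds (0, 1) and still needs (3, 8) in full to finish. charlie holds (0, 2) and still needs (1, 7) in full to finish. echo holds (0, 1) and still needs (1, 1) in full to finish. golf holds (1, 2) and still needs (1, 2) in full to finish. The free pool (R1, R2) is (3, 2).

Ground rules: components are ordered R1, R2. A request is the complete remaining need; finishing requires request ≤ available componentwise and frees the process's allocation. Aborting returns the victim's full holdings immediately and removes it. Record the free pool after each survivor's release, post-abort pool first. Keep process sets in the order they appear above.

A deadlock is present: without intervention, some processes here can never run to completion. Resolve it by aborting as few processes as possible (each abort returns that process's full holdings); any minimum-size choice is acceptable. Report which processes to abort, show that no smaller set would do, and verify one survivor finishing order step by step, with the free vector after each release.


Abort hotel.
Key observation: the returned (0, 1) from hotel is what brings charlie — unrunnable before, under any order — into play at step 4.
Why nothing smaller works: aborting no one leaves the state deadlocked as given.
The survivors complete as golf, echo, alpha, charlie, india. Walking it through (starting from the post-abort pool):
  pool = (3, 3)
  golf needs (1, 2) <= (3, 3) -> finishes; pool += (1, 2) = (4, 5)
  echo needs (1, 1) <= (4, 5) -> finishes; pool += (0, 1) = (4, 6)
  alpha needs (1, 5) <= (4, 6) -> finishes; pool += (1, 1) = (5, 7)
  charlie needs (1, 7) <= (5, 7) -> finishes; pool += (0, 2) = (5, 9)
  india needs (1, 7) <= (5, 9) -> finishes; pool += (0, 2) = (5, 11)


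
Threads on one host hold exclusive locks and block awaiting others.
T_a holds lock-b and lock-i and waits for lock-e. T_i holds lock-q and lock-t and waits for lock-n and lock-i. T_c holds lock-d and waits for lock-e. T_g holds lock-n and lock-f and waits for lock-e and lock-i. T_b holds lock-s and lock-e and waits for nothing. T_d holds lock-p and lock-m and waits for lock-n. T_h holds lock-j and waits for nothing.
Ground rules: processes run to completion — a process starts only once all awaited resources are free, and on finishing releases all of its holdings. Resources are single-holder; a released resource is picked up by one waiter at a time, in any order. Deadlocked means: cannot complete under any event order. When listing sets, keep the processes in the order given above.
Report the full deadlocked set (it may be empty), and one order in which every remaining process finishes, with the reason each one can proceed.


Nothing here is deadlocked.
Key observation: every chain of waits terminates; starting from the processes that wait on nothing, all the rest unlock in turn.
One completion order for the rest: T_b, T_a, T_g, T_c, T_d, T_i, T_h.
Step-by-step check:
  run T_b (it waits on nothing); releases lock-s and lock-e
  T_a: everything it awaited (lock-e) is free; runs, freeing lock-b and lock-i
  T_g: everything it awaited (lock-e and lock-i) is free; runs, freeing lock-n and lock-f
  T_c: everything it awaited (lock-e) is free; runs, freeing lock-d
  T_d: everything it awaited (lock-n) is free; runs, freeing lock-p and lock-m
  T_i: everything it awaited (lock-n and lock-i) is free; runs, freeing lock-q and lock-t
  run T_h (it waits on nothing); releases lock-j


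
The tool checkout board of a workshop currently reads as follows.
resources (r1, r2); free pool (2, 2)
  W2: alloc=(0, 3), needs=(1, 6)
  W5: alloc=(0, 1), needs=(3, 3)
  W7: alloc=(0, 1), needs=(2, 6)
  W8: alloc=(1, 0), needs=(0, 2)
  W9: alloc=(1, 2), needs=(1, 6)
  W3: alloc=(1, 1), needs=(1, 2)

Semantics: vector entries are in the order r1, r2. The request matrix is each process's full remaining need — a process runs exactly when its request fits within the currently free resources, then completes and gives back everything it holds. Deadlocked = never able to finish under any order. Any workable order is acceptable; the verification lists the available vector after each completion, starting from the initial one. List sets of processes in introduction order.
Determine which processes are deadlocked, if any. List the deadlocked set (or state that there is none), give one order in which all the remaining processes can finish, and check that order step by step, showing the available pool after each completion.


Deadlocked set: W2, W7 and W9.
Key observation: the wall is r2: completing W3, W5, W8 brings the pool only to (4, 4), and all the rest need more.
A valid finishing order for the others: W3, W5, W8. Verifying each step:
  pool = (2, 2)
  W3 needs (1, 2) <= (2, 2) -> finishes; pool += (1, 1) = (3, 3)
  W5 needs (3, 3) <= (3, 3) -> finishes; pool += (0, 1) = (3, 4)
  W8 needs (0, 2) <= (3, 4) -> finishes; pool += (1, 0) = (4, 4)
The stuck group stays short no matter what:
  blocked: W2 wants (1, 6), pool (4, 4) — not enough r2
  blocked: W7 wants (2, 6), pool (4, 4) — not enough r2
  blocked: W9 wants (1, 6), pool (4, 4) — not enough r2


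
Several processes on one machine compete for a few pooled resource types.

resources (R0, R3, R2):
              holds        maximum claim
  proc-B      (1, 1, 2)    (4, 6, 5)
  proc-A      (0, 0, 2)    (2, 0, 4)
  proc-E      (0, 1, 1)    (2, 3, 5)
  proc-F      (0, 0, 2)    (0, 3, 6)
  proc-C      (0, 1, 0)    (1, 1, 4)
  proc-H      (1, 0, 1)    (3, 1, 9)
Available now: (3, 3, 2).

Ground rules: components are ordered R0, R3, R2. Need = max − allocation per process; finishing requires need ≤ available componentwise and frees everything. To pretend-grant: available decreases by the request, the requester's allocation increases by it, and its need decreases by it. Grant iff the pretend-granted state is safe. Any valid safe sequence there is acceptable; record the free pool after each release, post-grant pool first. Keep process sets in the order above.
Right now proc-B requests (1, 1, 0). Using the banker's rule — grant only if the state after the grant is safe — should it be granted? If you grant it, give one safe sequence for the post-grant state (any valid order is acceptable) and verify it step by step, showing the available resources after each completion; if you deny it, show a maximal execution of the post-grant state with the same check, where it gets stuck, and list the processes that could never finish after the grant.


GRANT: granting preserves safety; a valid post-grant sequence is proc-A, proc-C, proc-E, proc-B, proc-F, proc-H.
Key observation: the transfer keeps a workable pool ((2, 2, 2)); proc-A starts the safe sequence.
Step-by-step check of the post-grant state:
  pool = (2, 2, 2)
  proc-A: need (2, 0, 2) fits (2, 2, 2); releases (0, 0, 2), pool now (2, 2, 4)
  proc-C: need (1, 0, 4) fits (2, 2, 4); releases (0, 1, 0), pool now (2, 3, 4)
  proc-E: need (2, 2, 4) fits (2, 3, 4); releases (0, 1, 1), pool now (2, 4, 5)
  proc-B: need (2, 4, 3) fits (2, 4, 5); releases (2, 2, 2), pool now (4, 6, 7)
  proc-F: need (0, 3, 4) fits (4, 6, 7); releases (0, 0, 2), pool now (4, 6, 9)
  proc-H: need (2, 1, 8) fits (4, 6, 9); releases (1, 0, 1), pool now (5, 6, 10)


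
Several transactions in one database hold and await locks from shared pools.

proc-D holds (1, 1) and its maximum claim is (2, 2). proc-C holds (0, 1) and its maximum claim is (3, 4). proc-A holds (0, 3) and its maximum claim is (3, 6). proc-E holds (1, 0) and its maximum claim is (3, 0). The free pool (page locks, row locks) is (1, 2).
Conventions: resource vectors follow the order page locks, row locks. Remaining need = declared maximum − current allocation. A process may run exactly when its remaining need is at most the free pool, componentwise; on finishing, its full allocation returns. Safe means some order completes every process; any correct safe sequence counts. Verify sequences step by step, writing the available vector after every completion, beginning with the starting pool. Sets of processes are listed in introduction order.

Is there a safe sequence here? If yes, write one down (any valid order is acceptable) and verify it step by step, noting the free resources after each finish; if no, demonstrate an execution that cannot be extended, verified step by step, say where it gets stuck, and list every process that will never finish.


SAFE, for example via the order proc-D, proc-E, proc-C, proc-A.
Key observation: reading the order forward, proc-D is the first process whose need (1, 1) meets the free pool (1, 2) exactly on a resource it requests.
Step-by-step check:
  pool = (1, 2)
  proc-D needs (1, 1) <= (1, 2) -> finishes; pool += (1, 1) = (2, 3)
  proc-E needs (2, 0) <= (2, 3) -> finishes; pool += (1, 0) = (3, 3)
  proc-C needs (3, 3) <= (3, 3) -> finishes; pool += (0, 1) = (3, 4)
  proc-A needs (3, 3) <= (3, 4) -> finishes; pool += (0, 3) = (3, 7)


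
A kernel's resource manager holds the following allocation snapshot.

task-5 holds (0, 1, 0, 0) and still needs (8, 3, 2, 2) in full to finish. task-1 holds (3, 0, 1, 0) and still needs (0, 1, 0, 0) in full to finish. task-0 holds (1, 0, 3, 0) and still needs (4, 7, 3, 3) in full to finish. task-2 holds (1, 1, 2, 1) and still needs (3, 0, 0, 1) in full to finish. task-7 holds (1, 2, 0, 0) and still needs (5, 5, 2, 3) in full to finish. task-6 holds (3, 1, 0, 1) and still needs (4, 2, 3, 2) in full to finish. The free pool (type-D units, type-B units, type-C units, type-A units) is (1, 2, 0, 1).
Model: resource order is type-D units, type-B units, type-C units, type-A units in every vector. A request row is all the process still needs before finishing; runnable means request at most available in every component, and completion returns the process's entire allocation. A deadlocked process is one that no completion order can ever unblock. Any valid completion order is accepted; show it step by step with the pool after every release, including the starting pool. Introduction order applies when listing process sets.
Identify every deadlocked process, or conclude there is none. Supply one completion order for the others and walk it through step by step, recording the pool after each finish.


No process is deadlocked.
Key observation: beginning at task-1, releases accumulate fast enough that every process eventually fits.
One completion order for the rest: task-1, task-2, task-6, task-5, task-7, task-0. Step-by-step check:
  pool = (1, 2, 0, 1)
  task-1: need (0, 1, 0, 0) fits (1, 2, 0, 1); releases (3, 0, 1, 0), pool now (4, 2, 1, 1)
  task-2: need (3, 0, 0, 1) fits (4, 2, 1, 1); releases (1, 1, 2, 1), pool now (5, 3, 3, 2)
  task-6: need (4, 2, 3, 2) fits (5, 3, 3, 2); releases (3, 1, 0, 1), pool now (8, 4, 3, 3)
  task-5: need (8, 3, 2, 2) fits (8, 4, 3, 3); releases (0, 1, 0, 0), pool now (8, 5, 3, 3)
  task-7: need (5, 5, 2, 3) fits (8, 5, 3, 3); releases (1, 2, 0, 0), pool now (9, 7, 3, 3)
  task-0: need (4, 7, 3, 3) fits (9, 7, 3, 3); releases (1, 0, 3, 0), pool now (10, 7, 6, 3)


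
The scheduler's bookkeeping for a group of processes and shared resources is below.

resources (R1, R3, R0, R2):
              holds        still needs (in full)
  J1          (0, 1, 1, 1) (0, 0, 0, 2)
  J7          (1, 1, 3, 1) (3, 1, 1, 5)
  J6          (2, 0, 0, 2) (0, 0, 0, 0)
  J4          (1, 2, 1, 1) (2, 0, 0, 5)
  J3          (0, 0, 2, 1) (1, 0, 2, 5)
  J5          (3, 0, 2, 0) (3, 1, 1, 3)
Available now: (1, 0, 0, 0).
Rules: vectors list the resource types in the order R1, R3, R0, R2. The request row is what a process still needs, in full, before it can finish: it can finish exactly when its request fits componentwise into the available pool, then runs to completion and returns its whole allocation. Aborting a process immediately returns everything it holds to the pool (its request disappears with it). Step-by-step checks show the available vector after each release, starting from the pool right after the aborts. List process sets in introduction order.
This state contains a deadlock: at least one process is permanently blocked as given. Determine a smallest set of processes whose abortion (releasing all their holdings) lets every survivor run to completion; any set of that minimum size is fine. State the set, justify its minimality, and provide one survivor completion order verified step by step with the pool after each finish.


Minimum abort set: J7 and J4.
Key observation: no ordering could ever have run J3 before the abort of J7 and J4; with (2, 3, 4, 2) back in the pool it fits at step 4.
No one abort is enough; case by case: J1 alone leaves J7 blocked (short on R2); J7 alone leaves J4 blocked (short on R2); J6 alone leaves J7 blocked (short on R2); J4 alone leaves J7 blocked (short on R2); J3 alone leaves J7 blocked (short on R2); J5 alone leaves J7 blocked (short on R2).
One survivor order: J6, J5, J1, J3. Walking it through (post-abort pool first):
  pool = (3, 3, 4, 2)
  J6: need (0, 0, 0, 0) fits (3, 3, 4, 2); releases (2, 0, 0, 2), pool now (5, 3, 4, 4)
  J5: need (3, 1, 1, 3) fits (5, 3, 4, 4); releases (3, 0, 2, 0), pool now (8, 3, 6, 4)
  J1: need (0, 0, 0, 2) fits (8, 3, 6, 4); releases (0, 1, 1, 1), pool now (8, 4, 7, 5)
  J3: need (1, 0, 2, 5) fits (8, 4, 7, 5); releases (0, 0, 2, 1), pool now (8, 4, 9, 6)


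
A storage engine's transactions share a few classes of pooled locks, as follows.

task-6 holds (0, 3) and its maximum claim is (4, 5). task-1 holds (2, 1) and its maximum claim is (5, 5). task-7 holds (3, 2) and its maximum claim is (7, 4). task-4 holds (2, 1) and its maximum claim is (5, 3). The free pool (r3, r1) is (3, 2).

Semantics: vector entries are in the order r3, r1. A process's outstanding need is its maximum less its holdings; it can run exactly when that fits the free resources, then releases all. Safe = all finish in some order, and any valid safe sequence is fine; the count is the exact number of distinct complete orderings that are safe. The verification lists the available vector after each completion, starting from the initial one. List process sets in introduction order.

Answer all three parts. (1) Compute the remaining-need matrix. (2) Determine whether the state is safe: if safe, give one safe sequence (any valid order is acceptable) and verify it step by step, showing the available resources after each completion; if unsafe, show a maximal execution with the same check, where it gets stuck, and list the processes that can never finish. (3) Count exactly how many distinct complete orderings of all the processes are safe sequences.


(1) Outstanding need per process (order r3, r1):
  task-6: (4, 2)
  task-1: (3, 4)
  task-7: (4, 2)
  task-4: (3, 2)
(2) SAFE, for example via the order task-4, task-7, task-1, task-6.
Key observation: reading the order forward, task-4 is the first process whose need (3, 2) meets the free pool (3, 2) exactly on a resource it requests.
Check, step by step:
  pool = (3, 2)
  task-4 needs (3, 2) <= (3, 2) -> finishes; pool += (2, 1) = (5, 3)
  task-7 needs (4, 2) <= (5, 3) -> finishes; pool += (3, 2) = (8, 5)
  task-1 needs (3, 4) <= (8, 5) -> finishes; pool += (2, 1) = (10, 6)
  task-6 needs (4, 2) <= (10, 6) -> finishes; pool += (0, 3) = (10, 9)
(3) The exact count: 4 of the possible complete orderings are safe sequences.


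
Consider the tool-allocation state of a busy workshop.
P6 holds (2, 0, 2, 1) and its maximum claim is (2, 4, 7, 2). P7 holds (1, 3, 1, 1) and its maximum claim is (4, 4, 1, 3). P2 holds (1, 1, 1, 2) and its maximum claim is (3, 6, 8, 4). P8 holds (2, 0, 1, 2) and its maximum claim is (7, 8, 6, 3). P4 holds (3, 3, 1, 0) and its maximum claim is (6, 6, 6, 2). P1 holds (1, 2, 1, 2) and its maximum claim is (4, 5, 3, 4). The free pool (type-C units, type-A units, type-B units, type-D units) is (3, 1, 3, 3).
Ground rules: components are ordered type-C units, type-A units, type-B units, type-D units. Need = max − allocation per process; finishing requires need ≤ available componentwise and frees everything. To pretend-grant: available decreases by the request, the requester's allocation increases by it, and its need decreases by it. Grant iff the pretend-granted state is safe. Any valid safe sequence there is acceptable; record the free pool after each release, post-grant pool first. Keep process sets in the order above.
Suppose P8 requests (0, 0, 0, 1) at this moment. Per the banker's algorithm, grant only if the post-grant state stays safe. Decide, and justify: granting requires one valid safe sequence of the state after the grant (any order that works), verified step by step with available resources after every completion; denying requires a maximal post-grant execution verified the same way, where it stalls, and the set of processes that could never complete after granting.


GRANT. The post-grant state is safe; one safe sequence: P7, P1, P6, P4, P2, P8.
Key observation: the grant leaves (3, 1, 3, 2) free — enough for P7, whose release restarts the cascade.
Check on the post-grant state, step by step:
  pool = (3, 1, 3, 2)
  P7 needs (3, 1, 0, 2) <= (3, 1, 3, 2) -> finishes; pool += (1, 3, 1, 1) = (4, 4, 4, 3)
  P1 needs (3, 3, 2, 2) <= (4, 4, 4, 3) -> finishes; pool += (1, 2, 1, 2) = (5, 6, 5, 5)
  P6 needs (0, 4, 5, 1) <= (5, 6, 5, 5) -> finishes; pool += (2, 0, 2, 1) = (7, 6, 7, 6)
  P4 needs (3, 3, 5, 2) <= (7, 6, 7, 6) -> finishes; pool += (3, 3, 1, 0) = (10, 9, 8, 6)
  P2 needs (2, 5, 7, 2) <= (10, 9, 8, 6) -> finishes; pool += (1, 1, 1, 2) = (11, 10, 9, 8)
  P8 needs (5, 8, 5, 0) <= (11, 10, 9, 8) -> finishes; pool += (2, 0, 1, 3) = (13, 10, 10, 11)


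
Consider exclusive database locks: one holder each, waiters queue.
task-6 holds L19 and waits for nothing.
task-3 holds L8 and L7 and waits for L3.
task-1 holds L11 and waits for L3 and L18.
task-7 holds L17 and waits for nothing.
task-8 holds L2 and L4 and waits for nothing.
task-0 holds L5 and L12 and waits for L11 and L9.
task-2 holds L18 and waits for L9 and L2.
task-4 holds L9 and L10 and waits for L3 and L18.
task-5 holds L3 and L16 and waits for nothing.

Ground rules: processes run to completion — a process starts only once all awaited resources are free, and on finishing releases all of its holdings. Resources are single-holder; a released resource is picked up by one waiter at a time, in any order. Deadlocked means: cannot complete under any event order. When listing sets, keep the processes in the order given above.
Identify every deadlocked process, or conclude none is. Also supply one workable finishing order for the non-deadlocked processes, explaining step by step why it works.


Deadlocked: task-1, task-0, task-2 and task-4.
Key observation: along task-2 -> task-4 -> task-2, each member waits on what the next one holds — a deadlock; task-1 and task-0 wait into the deadlock from upstream.
A valid finishing order for the others: task-7, task-5, task-6, task-8, task-3.
Check, step by step:
  task-7 waits on nothing -> runs at once and releases L17
  task-5 waits on nothing -> runs at once and releases L3 and L16
  task-6 waits on nothing -> runs at once and releases L19
  task-8 waits on nothing -> runs at once and releases L2 and L4
  task-3 waits on L3 — all released -> runs and releases L8 and L7


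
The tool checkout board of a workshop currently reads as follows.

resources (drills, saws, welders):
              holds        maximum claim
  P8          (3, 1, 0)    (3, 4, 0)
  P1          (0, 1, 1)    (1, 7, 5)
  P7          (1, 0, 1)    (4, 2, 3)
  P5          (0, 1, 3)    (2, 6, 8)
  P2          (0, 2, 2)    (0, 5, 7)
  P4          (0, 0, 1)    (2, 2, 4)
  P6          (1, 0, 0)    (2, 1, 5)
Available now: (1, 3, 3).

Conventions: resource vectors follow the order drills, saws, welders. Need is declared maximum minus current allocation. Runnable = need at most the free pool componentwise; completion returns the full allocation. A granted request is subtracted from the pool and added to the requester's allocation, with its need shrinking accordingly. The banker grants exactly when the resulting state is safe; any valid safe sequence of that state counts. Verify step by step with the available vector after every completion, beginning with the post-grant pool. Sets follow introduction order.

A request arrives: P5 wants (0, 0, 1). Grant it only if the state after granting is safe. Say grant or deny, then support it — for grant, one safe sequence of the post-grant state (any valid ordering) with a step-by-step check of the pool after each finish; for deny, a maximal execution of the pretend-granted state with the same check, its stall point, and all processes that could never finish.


DENY — the pretend-granted state is unsafe.
Key observation: after P8, P7, P4 the pool peaks at (5, 4, 4), and each blocked process is short somewhere: P1 on saws; P5 on saws; P2 on welders; P6 on welders.
On the post-grant state, P8, P7, P4 is a maximal run — nothing extends it. Check, step by step:
  pool = (1, 3, 2)
  P8 needs (0, 3, 0) <= (1, 3, 2) -> finishes; pool += (3, 1, 0) = (4, 4, 2)
  P7 needs (3, 2, 2) <= (4, 4, 2) -> finishes; pool += (1, 0, 1) = (5, 4, 3)
  P4 needs (2, 2, 3) <= (5, 4, 3) -> finishes; pool += (0, 0, 1) = (5, 4, 4)
  P1 still needs (1, 6, 4) but only (5, 4, 4) is free — short on saws
  P5 still needs (2, 5, 4) but only (5, 4, 4) is free — short on saws
  P2 still needs (0, 3, 5) but only (5, 4, 4) is free — short on welders
  P6 still needs (1, 1, 5) but only (5, 4, 4) is free — short on welders
Processes that could never finish after the grant: P1, P5, P2 and P6.


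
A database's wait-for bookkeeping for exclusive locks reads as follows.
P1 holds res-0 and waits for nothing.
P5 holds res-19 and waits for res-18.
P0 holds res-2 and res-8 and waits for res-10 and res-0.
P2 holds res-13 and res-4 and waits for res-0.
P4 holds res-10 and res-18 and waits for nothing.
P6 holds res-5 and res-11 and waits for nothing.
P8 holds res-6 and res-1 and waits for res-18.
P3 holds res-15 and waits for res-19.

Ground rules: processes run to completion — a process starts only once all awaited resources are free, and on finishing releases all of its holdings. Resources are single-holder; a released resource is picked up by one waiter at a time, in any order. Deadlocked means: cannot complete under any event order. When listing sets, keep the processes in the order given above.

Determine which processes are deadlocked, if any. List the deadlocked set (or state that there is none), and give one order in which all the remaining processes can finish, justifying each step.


No process is deadlocked.
Key observation: the waits form no ring: some process can always run, and its releases unblock the others one by one.
The rest can finish in the order P1, P4, P5, P2, P6, P3, P0, P8.
Verifying each step:
  P1 waits on nothing -> runs at once and releases res-0
  P4 waits on nothing -> runs at once and releases res-10 and res-18
  P5: everything it awaited (res-18) is free; runs, freeing res-19
  P2: everything it awaited (res-0) is free; runs, freeing res-13 and res-4
  P6 waits on nothing -> runs at once and releases res-5 and res-11
  P3: everything it awaited (res-19) is free; runs, freeing res-15
  P0: everything it awaited (res-10 and res-0) is free; runs, freeing res-2 and res-8
  P8: everything it awaited (res-18) is free; runs, freeing res-6 and res-1
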